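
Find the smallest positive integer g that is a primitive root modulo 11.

2

φ(11) = 11 − 1 = 10 = 2 · 5.
Test candidates g = 2, 3, … against the prime factors q ∈ {2, 5} of φ(11): g is a generator iff g^(10/q) ≢ 1 for every such q.
g = 2: 2^5 ≡ 10; 2^2 ≡ 4 — none is 1, so 2 is a primitive root.
Hence the least primitive root of 11 is 2.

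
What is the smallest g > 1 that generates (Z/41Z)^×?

6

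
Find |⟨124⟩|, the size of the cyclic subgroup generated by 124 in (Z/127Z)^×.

63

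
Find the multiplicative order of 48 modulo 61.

The order of 48 must divide φ(61) = 61 − 1 = 60 = 2^2 · 3 · 5.
Divisors of 60: 1, 2, 3, 4, 5, 6, 10, 12, 15, 20, 30, 60.
Evaluate successive powers at the divisors of 60:
48^1 ≡ 48 (mod 61)
48^2 ≡ 47 (mod 61)
48^3 ≡ 60 (mod 61)
48^4 ≡ 13 (mod 61)
48^5 ≡ 14 (mod 61)
48^6 ≡ 1 (mod 61) ✓
The smallest such exponent is 6, so the order of 48 is 6.

6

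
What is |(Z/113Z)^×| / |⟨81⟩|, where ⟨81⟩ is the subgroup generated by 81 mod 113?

4

ord(81) | φ(113) = 113 − 1 = 112 = 2^4 · 7.
Divisors of 112: 1, 2, 4, 7, 8, 14, 16, 28, 56, 112.
Evaluate successive powers at the divisors of 112:
81^1 ≡ 81
81^2 ≡ 7
81^4 ≡ 49
81^7 ≡ 98
81^8 ≡ 28
81^14 ≡ 112
81^16 ≡ 106
81^28 ≡ 1
The order of 81 is 28, so the subgroup it generates has 28 elements.
[(Z/113Z)^× : ⟨81⟩] = 112/28 = 4.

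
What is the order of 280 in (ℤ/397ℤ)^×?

Since 280 ∈ (Z/397Z)^×, its order divides φ(397) = 397 − 1 = 396 = 2^2 · 3^2 · 11.
Divisors of 396: 1, 2, 3, 4, 6, 9, 11, 12, 18, 22, 33, 36, 44, 66, 99, 132, 198, 396.
Evaluate successive powers at the divisors of 396:
280^1 ≡ 280
280^2 ≡ 191
280^3 ≡ 282
280^4 ≡ 354
280^6 ≡ 124
280^9 ≡ 32
280^11 ≡ 157
280^12 ≡ 290
280^18 ≡ 230
280^22 ≡ 35
280^33 ≡ 334
280^36 ≡ 99
280^44 ≡ 34
280^66 ≡ 396
280^99 ≡ 63
280^132 ≡ 1
Therefore the multiplicative order of 280 modulo 397 is 132.

132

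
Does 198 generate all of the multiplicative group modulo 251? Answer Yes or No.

No

φ(251) = 251 − 1 = 250 = 2 · 5^3.
It suffices to check that the order of 198 is not a proper divisor of 250: compute 198^(250/q) for q ∈ {2, 5}.
198^125 ≡ 1 (mod 251)  [q = 2: ≡ 1 ✗]
198^50 ≡ 113 (mod 251)  [q = 5: ≢ 1 ✓]
The check at q = 2 fails, so 198 generates a proper subgroup.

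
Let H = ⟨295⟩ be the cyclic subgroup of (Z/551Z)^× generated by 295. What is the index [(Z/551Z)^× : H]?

4

The order of 295 must divide φ(551) = φ(19·29) = (19−1)·(29−1) = 18·28 = 504 = 2^3 · 3^2 · 7.
Divisors of 504: 1, 2, 3, 4, 6, 7, 8, 9, 12, 14, 18, 21, 24, 28, 36, 42, 56, 63, 72, 84, 126, 168, 252, 504.
Check 295^d mod 551 for each divisor in increasing order:
295^1 ≡ 295 (mod 551)
295^2 ≡ 518 (mod 551)
295^3 ≡ 183 (mod 551)
295^4 ≡ 538 (mod 551)
295^6 ≡ 429 (mod 551)
295^7 ≡ 376 (mod 551)
295^8 ≡ 169 (mod 551)
295^9 ≡ 265 (mod 551)
295^12 ≡ 7 (mod 551)
295^14 ≡ 320 (mod 551)
295^18 ≡ 248 (mod 551)
295^21 ≡ 202 (mod 551)
295^24 ≡ 49 (mod 551)
295^28 ≡ 465 (mod 551)
295^36 ≡ 343 (mod 551)
295^42 ≡ 30 (mod 551)
295^56 ≡ 233 (mod 551)
295^63 ≡ 550 (mod 551)
295^72 ≡ 286 (mod 551)
295^84 ≡ 349 (mod 551)
295^126 ≡ 1 (mod 551) ✓
So ord_551(295) = 126, hence |⟨295⟩| = 126.
The index is φ(551) / ord(295) = 504 / 126 = 4.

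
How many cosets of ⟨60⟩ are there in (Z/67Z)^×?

2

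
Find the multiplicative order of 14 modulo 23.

Since 14 ∈ (Z/23Z)^×, its order divides φ(23) = 23 − 1 = 22 = 2 · 11.
Divisors of 22: 1, 2, 11, 22.
Compute 14^d (mod 23) for the divisors d until we hit 1:
14^1 ≡ 14 (mod 23)
14^2 ≡ 12 (mod 23)
14^11 ≡ 22 (mod 23)
14^22 ≡ 1 (mod 23) ✓
So ord_23(14) = 22.

22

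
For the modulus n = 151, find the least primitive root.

6

φ(151) = 151 − 1 = 150 = 2 · 3 · 5^2.
Test candidates g = 2, 3, … against the prime factors q ∈ {2, 3, 5} of φ(151): g is a generator iff g^(150/q) ≢ 1 for every such q.
g = 2: 2^75 ≡ 1 — hits 1, so not a primitive root.
g = 3: 3^75 ≡ 150; 3^50 ≡ 1 — hits 1, so not a primitive root.
g = 4: 4^75 ≡ 1 — hits 1, so not a primitive root.
g = 5: 5^75 ≡ 1 — hits 1, so not a primitive root.
g = 6: 6^75 ≡ 150; 6^50 ≡ 32; 6^30 ≡ 59 — none is 1, so 6 is a primitive root.
The smallest primitive root modulo 151 is 6.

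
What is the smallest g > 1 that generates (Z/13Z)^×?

2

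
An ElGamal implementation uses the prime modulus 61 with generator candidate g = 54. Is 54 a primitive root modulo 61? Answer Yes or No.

φ(61) = 61 − 1 = 60 = 2^2 · 3 · 5.
It suffices to check that the order of 54 is not a proper divisor of 60: compute 54^(60/q) for q ∈ {2, 3, 5}.
54^30 ≡ 60 (mod 61)  [q = 2: ≢ 1 ✓]
54^20 ≡ 47 (mod 61)  [q = 3: ≢ 1 ✓]
54^12 ≡ 34 (mod 61)  [q = 5: ≢ 1 ✓]
Every test exponent gives a nontrivial residue, hence 54 generates the full group.

Yes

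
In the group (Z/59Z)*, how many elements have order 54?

φ(59) = 59 − 1 = 58 = 2 · 29.
(Z/59Z)^× is cyclic (|G| = 58); a cyclic group of order m has exactly φ(d) elements of each order d | m, and none otherwise.
54 does not divide 58, so no element of (Z/59Z)^× has order 54.

0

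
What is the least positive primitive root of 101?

φ(101) = 101 − 1 = 100 = 2^2 · 5^2.
g is a primitive root iff g^(100/q) ≢ 1 (mod 101) for each prime q ∈ {2, 5}.
g = 2: 2^50 ≡ 100; 2^20 ≡ 95 — none is 1, so 2 is a primitive root.
Hence the least primitive root of 101 is 2.

2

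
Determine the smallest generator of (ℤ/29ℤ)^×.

φ(29) = 29 − 1 = 28 = 2^2 · 7.
Test candidates g = 2, 3, … against the prime factors q ∈ {2, 7} of φ(29): g is a generator iff g^(28/q) ≢ 1 for every such q.
g = 2: 2^14 ≡ 28; 2^4 ≡ 16 — none is 1, so 2 is a primitive root.
So 2 is the smallest generator of (Z/29Z)^×.

2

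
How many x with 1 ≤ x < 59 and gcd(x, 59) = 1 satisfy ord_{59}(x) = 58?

φ(59) = 59 − 1 = 58 = 2 · 29.
Since (Z/59Z)^× is cyclic of order 58, the number of elements of order d is φ(d) when d | 58 and 0 otherwise.
58 = 2 · 29 divides 58, and φ(58) = 28.

28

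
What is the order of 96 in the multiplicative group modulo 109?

108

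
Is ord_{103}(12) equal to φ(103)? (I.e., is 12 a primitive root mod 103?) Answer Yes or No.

Yes

φ(103) = 103 − 1 = 102 = 2 · 3 · 17.
An element g generates (Z/103Z)^× iff g^(102/q) ≢ 1 (mod 103) for each prime q ∈ {2, 3, 17}.
12^51 ≡ 102 (mod 103)  [q = 2: ≢ 1 ✓]
12^34 ≡ 56 (mod 103)  [q = 3: ≢ 1 ✓]
12^6 ≡ 14 (mod 103)  [q = 17: ≢ 1 ✓]
None equal 1, so ord_103(12) = 102: 12 is a primitive root.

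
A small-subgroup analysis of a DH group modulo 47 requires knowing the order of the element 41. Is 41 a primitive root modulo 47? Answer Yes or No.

Yes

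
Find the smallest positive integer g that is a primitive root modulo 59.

φ(59) = 59 − 1 = 58 = 2 · 29.
Test candidates g = 2, 3, … against the prime factors q ∈ {2, 29} of φ(59): g is a generator iff g^(58/q) ≢ 1 for every such q.
g = 2: 2^29 ≡ 58; 2^2 ≡ 4 — none is 1, so 2 is a primitive root.
Hence the least primitive root of 59 is 2.

2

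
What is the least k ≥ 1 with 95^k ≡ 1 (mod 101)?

5

ord(95) | φ(101) = 101 − 1 = 100 = 2^2 · 5^2.
Divisors of 100: 1, 2, 4, 5, 10, 20, 25, 50, 100.
Compute 95^d (mod 101) for the divisors d until we hit 1:
95^1 ≡ 95 (mod 101)
95^2 ≡ 36 (mod 101)
95^4 ≡ 84 (mod 101)
95^5 ≡ 1 (mod 101) ✓
Hence ord(95) = 5.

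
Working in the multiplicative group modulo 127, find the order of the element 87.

21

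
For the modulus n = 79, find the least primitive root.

3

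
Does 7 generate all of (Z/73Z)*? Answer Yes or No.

No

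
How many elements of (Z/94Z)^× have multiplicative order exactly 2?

φ(94) = φ(2)·φ(47) = 1·46 = 46 = 2 · 23.
In a cyclic group of order 46, there are φ(d) elements of order d for each divisor d of 46, and zero for non-divisors.
2 | 46, and φ(2) = 2 − 1 = 1.

1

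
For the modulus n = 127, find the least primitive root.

φ(127) = 127 − 1 = 126 = 2 · 3^2 · 7.
g is a primitive root iff g^(126/q) ≢ 1 (mod 127) for each prime q ∈ {2, 3, 7}.
g = 2: 2^63 ≡ 1 — hits 1, so not a primitive root.
g = 3: 3^63 ≡ 126; 3^42 ≡ 107; 3^18 ≡ 4 — none is 1, so 3 is a primitive root.
Hence the least primitive root of 127 is 3.

3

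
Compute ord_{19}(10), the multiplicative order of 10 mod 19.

18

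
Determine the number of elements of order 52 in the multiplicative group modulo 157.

φ(157) = 157 − 1 = 156 = 2^2 · 3 · 13.
(Z/157Z)^× is cyclic (|G| = 156); a cyclic group of order m has exactly φ(d) elements of each order d | m, and none otherwise.
52 = 2^2 · 13 divides 156, and φ(52) = 24.

24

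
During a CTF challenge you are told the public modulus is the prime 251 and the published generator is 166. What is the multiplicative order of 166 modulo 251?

250

ord(166) | φ(251) = 251 − 1 = 250 = 2 · 5^3.
Divisors of 250: 1, 2, 5, 10, 25, 50, 125, 250.
Check 166^d mod 251 for each divisor in increasing order:
166^1 ≡ 166 (mod 251)
166^2 ≡ 197 (mod 251)
166^5 ≡ 128 (mod 251)
166^10 ≡ 69 (mod 251)
166^25 ≡ 231 (mod 251)
166^50 ≡ 149 (mod 251)
166^125 ≡ 250 (mod 251)
166^250 ≡ 1 (mod 251) ✓
So ord_251(166) = 250.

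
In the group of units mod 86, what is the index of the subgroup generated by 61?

The order of 61 must divide φ(86) = φ(2)·φ(43) = 1·42 = 42 = 2 · 3 · 7.
Divisors of 42: 1, 2, 3, 6, 7, 14, 21, 42.
Evaluate successive powers at the divisors of 42:
61^1 ≡ 61 (mod 86)
61^2 ≡ 23 (mod 86)
61^3 ≡ 27 (mod 86)
61^6 ≡ 41 (mod 86)
61^7 ≡ 7 (mod 86)
61^14 ≡ 49 (mod 86)
61^21 ≡ 85 (mod 86)
61^42 ≡ 1 (mod 86) ✓
Thus |⟨61⟩| = ord(61) = 42.
[(Z/86Z)^× : ⟨61⟩] = 42/42 = 1.

1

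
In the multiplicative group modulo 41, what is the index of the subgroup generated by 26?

1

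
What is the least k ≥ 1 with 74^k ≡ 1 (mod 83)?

82

By Lagrange's theorem, ord_83(74) divides φ(83) = 83 − 1 = 82 = 2 · 41.
Divisors of 82: 1, 2, 41, 82.
Compute 74^d (mod 83) for the divisors d until we hit 1:
74^1 ≡ 74
74^2 ≡ 81
74^41 ≡ 82
74^82 ≡ 1
So ord_83(74) = 82.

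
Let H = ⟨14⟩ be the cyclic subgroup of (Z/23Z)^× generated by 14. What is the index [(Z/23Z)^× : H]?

The order of 14 must divide φ(23) = 23 − 1 = 22 = 2 · 11.
Divisors of 22: 1, 2, 11, 22.
Test each divisor d:
14^1 ≡ 14 (mod 23)
14^2 ≡ 12 (mod 23)
14^11 ≡ 22 (mod 23)
14^22 ≡ 1 (mod 23) ✓
The order of 14 is 22, so the subgroup it generates has 22 elements.
Index = |(Z/23Z)^×| / |⟨14⟩| = 22 / 22 = 1.

1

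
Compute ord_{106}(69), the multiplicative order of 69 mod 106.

13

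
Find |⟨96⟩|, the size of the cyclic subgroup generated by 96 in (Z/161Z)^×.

By Lagrange's theorem, ord_161(96) divides φ(161) = φ(7·23) = (7−1)·(23−1) = 6·22 = 132 = 2^2 · 3 · 11.
Divisors of 132: 1, 2, 3, 4, 6, 11, 12, 22, 33, 44, 66, 132.
Test each divisor d:
96^1 ≡ 96 (mod 161)
96^2 ≡ 39 (mod 161)
96^3 ≡ 41 (mod 161)
96^4 ≡ 72 (mod 161)
96^6 ≡ 71 (mod 161)
96^11 ≡ 24 (mod 161)
96^12 ≡ 50 (mod 161)
96^22 ≡ 93 (mod 161)
96^33 ≡ 139 (mod 161)
96^44 ≡ 116 (mod 161)
96^66 ≡ 1 (mod 161) ✓
The smallest such exponent is 66, so the order of 96 is 66.

66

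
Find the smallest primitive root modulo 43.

φ(43) = 43 − 1 = 42 = 2 · 3 · 7.
Test candidates g = 2, 3, … against the prime factors q ∈ {2, 3, 7} of φ(43): g is a generator iff g^(42/q) ≢ 1 for every such q.
g = 2: 2^21 ≡ 42; 2^14 ≡ 1 — hits 1, so not a primitive root.
g = 3: 3^21 ≡ 42; 3^14 ≡ 36; 3^6 ≡ 41 — none is 1, so 3 is a primitive root.
The smallest primitive root modulo 43 is 3.

3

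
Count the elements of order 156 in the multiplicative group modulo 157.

48

φ(157) = 157 − 1 = 156 = 2^2 · 3 · 13.
In a cyclic group of order 156, there are φ(d) elements of order d for each divisor d of 156, and zero for non-divisors.
156 = 2^2 · 3 · 13 divides 156, and φ(156) = 48.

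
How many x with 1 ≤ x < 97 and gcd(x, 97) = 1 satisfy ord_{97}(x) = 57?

0

φ(97) = 97 − 1 = 96 = 2^5 · 3.
Since (Z/97Z)^× is cyclic of order 96, the number of elements of order d is φ(d) when d | 96 and 0 otherwise.
Since 57 ∤ 96, the count is 0.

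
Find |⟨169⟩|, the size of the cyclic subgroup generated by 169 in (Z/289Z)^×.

By Lagrange's theorem, ord_289(169) divides φ(289) = φ(17^2) = 17·(17−1) = 272 = 2^4 · 17.
Divisors of 272: 1, 2, 4, 8, 16, 17, 34, 68, 136, 272.
Test each divisor d:
169^1 ≡ 169
169^2 ≡ 239
169^4 ≡ 188
169^8 ≡ 86
169^16 ≡ 171
169^17 ≡ 288
169^34 ≡ 1
Hence ord(169) = 34.

34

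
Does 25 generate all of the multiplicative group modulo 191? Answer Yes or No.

φ(191) = 191 − 1 = 190 = 2 · 5 · 19.
It suffices to check that the order of 25 is not a proper divisor of 190: compute 25^(190/q) for q ∈ {2, 5, 19}.
25^95 ≡ 1 (mod 191)  [q = 2: ≡ 1 ✗]
25^38 ≡ 1 (mod 191)  [q = 5: ≡ 1 ✗]
25^10 ≡ 5 (mod 191)  [q = 19: ≢ 1 ✓]
Since 25^95 ≡ 1, the order of 25 divides 95 < 190, so 25 is not a primitive root.

No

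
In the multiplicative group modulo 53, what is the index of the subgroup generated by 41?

1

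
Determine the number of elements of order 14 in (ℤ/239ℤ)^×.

φ(239) = 239 − 1 = 238 = 2 · 7 · 17.
In a cyclic group of order 238, there are φ(d) elements of order d for each divisor d of 238, and zero for non-divisors.
14 = 2 · 7 divides 238, and φ(14) = 6.

6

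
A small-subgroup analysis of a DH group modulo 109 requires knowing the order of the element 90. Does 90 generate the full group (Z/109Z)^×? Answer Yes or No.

φ(109) = 109 − 1 = 108 = 2^2 · 3^3.
Test 90^(108/q) mod 109 for each prime factor q of 108:
90^54 ≡ 108 (mod 109)  [q = 2: ≢ 1 ✓]
90^36 ≡ 1 (mod 109)  [q = 3: ≡ 1 ✗]
90^36 ≡ 1 shows ord(90) | 36, strictly less than φ(109); not a primitive root.

No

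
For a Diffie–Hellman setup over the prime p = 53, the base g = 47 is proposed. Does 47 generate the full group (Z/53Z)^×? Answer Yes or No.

No

φ(53) = 53 − 1 = 52 = 2^2 · 13.
47 is a primitive root mod 53 iff 47^(φ(53)/q) ≢ 1 for every prime q | φ(53), i.e. q ∈ {2, 13}.
47^26 ≡ 1 (mod 53)  [q = 2: ≡ 1 ✗]
47^4 ≡ 24 (mod 53)  [q = 13: ≢ 1 ✓]
The check at q = 2 fails, so 47 generates a proper subgroup.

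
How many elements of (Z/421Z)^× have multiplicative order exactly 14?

6

φ(421) = 421 − 1 = 420 = 2^2 · 3 · 5 · 7.
Since (Z/421Z)^× is cyclic of order 420, the number of elements of order d is φ(d) when d | 420 and 0 otherwise.
14 = 2 · 7 divides 420, and φ(14) = 6.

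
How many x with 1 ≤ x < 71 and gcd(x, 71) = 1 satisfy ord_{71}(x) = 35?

24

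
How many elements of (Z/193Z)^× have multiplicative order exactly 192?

64

φ(193) = 193 − 1 = 192 = 2^6 · 3.
(Z/193Z)^× is cyclic (|G| = 192); a cyclic group of order m has exactly φ(d) elements of each order d | m, and none otherwise.
192 = 2^6 · 3 divides 192, and φ(192) = 64.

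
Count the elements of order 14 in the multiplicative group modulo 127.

φ(127) = 127 − 1 = 126 = 2 · 3^2 · 7.
In a cyclic group of order 126, there are φ(d) elements of order d for each divisor d of 126, and zero for non-divisors.
14 = 2 · 7 divides 126, and φ(14) = 6.

6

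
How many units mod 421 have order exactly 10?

φ(421) = 421 − 1 = 420 = 2^2 · 3 · 5 · 7.
Since (Z/421Z)^× is cyclic of order 420, the number of elements of order d is φ(d) when d | 420 and 0 otherwise.
10 = 2 · 5 divides 420, and φ(10) = 4.

4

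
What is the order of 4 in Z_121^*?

Since 4 ∈ (Z/121Z)^×, its order divides φ(121) = φ(11^2) = 11·(11−1) = 110 = 2 · 5 · 11.
Divisors of 110: 1, 2, 5, 10, 11, 22, 55, 110.
Check 4^d mod 121 for each divisor in increasing order:
4^1 ≡ 4 (mod 121)
4^2 ≡ 16 (mod 121)
4^5 ≡ 56 (mod 121)
4^10 ≡ 111 (mod 121)
4^11 ≡ 81 (mod 121)
4^22 ≡ 27 (mod 121)
4^55 ≡ 1 (mod 121) ✓
Hence ord(4) = 55.

55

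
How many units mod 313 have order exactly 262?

0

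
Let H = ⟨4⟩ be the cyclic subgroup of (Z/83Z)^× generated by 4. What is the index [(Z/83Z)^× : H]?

By Lagrange's theorem, ord_83(4) divides φ(83) = 83 − 1 = 82 = 2 · 41.
Divisors of 82: 1, 2, 41, 82.
Compute 4^d (mod 83) for the divisors d until we hit 1:
4^1 ≡ 4 (mod 83)
4^2 ≡ 16 (mod 83)
4^41 ≡ 1 (mod 83) ✓
The order of 4 is 41, so the subgroup it generates has 41 elements.
The index is φ(83) / ord(4) = 82 / 41 = 2.

2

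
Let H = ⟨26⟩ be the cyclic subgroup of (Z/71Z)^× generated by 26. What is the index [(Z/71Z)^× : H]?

5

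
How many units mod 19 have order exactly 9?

6

φ(19) = 19 − 1 = 18 = 2 · 3^2.
Since (Z/19Z)^× is cyclic of order 18, the number of elements of order d is φ(d) when d | 18 and 0 otherwise.
9 = 3^2 divides 18, and φ(9) = 6.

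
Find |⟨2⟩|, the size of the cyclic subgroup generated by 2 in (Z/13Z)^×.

12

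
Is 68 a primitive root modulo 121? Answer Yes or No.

φ(121) = φ(11^2) = 11·(11−1) = 110 = 2 · 5 · 11.
An element g generates (Z/121Z)^× iff g^(110/q) ≢ 1 (mod 121) for each prime q ∈ {2, 5, 11}.
68^55 ≡ 120 (mod 121)  [q = 2: ≢ 1 ✓]
68^22 ≡ 81 (mod 121)  [q = 5: ≢ 1 ✓]
68^10 ≡ 23 (mod 121)  [q = 11: ≢ 1 ✓]
None equal 1, so ord_121(68) = 110: 68 is a primitive root.

Yes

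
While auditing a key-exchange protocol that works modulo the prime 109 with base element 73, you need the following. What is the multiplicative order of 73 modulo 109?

Since 73 ∈ (Z/109Z)^×, its order divides φ(109) = 109 − 1 = 108 = 2^2 · 3^3.
Divisors of 108: 1, 2, 3, 4, 6, 9, 12, 18, 27, 36, 54, 108.
Compute 73^d (mod 109) for the divisors d until we hit 1:
73^1 ≡ 73 (mod 109)
73^2 ≡ 97 (mod 109)
73^3 ≡ 105 (mod 109)
73^4 ≡ 35 (mod 109)
73^6 ≡ 16 (mod 109)
73^9 ≡ 45 (mod 109)
73^12 ≡ 38 (mod 109)
73^18 ≡ 63 (mod 109)
73^27 ≡ 1 (mod 109) ✓
So ord_109(73) = 27.

27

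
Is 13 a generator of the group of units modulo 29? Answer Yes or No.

No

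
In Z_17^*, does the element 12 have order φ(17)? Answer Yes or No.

φ(17) = 17 − 1 = 16 = 2^4.
An element g generates (Z/17Z)^× iff g^(16/q) ≢ 1 (mod 17) for each prime q ∈ {2}.
12^8 ≡ 16 (mod 17)  [q = 2: ≢ 1 ✓]
All checks pass, so 12 has order 16 and is a primitive root modulo 17.

Yes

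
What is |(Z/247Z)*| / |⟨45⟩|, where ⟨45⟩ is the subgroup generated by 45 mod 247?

18

Since 45 ∈ (Z/247Z)^×, its order divides φ(247) = φ(13·19) = (13−1)·(19−1) = 12·18 = 216 = 2^3 · 3^3.
Divisors of 216: 1, 2, 3, 4, 6, 8, 9, 12, 18, 24, 27, 36, 54, 72, 108, 216.
Evaluate successive powers at the divisors of 216:
45^1 ≡ 45 (mod 247)
45^2 ≡ 49 (mod 247)
45^3 ≡ 229 (mod 247)
45^4 ≡ 178 (mod 247)
45^6 ≡ 77 (mod 247)
45^8 ≡ 68 (mod 247)
45^9 ≡ 96 (mod 247)
45^12 ≡ 1 (mod 247) ✓
The order of 45 is 12, so the subgroup it generates has 12 elements.
Index = |(Z/247Z)^×| / |⟨45⟩| = 216 / 12 = 18.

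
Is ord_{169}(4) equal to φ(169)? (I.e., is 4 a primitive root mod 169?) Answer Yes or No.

No

φ(169) = φ(13^2) = 13·(13−1) = 156 = 2^2 · 3 · 13.
4 is a primitive root mod 169 iff 4^(φ(169)/q) ≢ 1 for every prime q | φ(169), i.e. q ∈ {2, 3, 13}.
4^78 ≡ 1 (mod 169)  [q = 2: ≡ 1 ✗]
4^52 ≡ 22 (mod 169)  [q = 3: ≢ 1 ✓]
4^12 ≡ 79 (mod 169)  [q = 13: ≢ 1 ✓]
Since 4^78 ≡ 1, the order of 4 divides 78 < 156, so 4 is not a primitive root.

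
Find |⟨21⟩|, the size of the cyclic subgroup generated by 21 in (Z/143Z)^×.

4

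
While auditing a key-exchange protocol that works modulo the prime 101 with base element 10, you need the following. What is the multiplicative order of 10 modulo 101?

4

By Lagrange's theorem, ord_101(10) divides φ(101) = 101 − 1 = 100 = 2^2 · 5^2.
Divisors of 100: 1, 2, 4, 5, 10, 20, 25, 50, 100.
Check 10^d mod 101 for each divisor in increasing order:
10^1 ≡ 10
10^2 ≡ 100
10^4 ≡ 1
Therefore the multiplicative order of 10 modulo 101 is 4.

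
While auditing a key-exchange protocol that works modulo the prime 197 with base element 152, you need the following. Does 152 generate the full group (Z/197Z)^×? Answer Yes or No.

Yes

φ(197) = 197 − 1 = 196 = 2^2 · 7^2.
An element g generates (Z/197Z)^× iff g^(196/q) ≢ 1 (mod 197) for each prime q ∈ {2, 7}.
152^98 ≡ 196 (mod 197)  [q = 2: ≢ 1 ✓]
152^28 ≡ 191 (mod 197)  [q = 7: ≢ 1 ✓]
Every test exponent gives a nontrivial residue, hence 152 generates the full group.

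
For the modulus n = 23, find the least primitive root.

5

φ(23) = 23 − 1 = 22 = 2 · 11.
Test candidates g = 2, 3, … against the prime factors q ∈ {2, 11} of φ(23): g is a generator iff g^(22/q) ≢ 1 for every such q.
g = 2: 2^11 ≡ 1 — hits 1, so not a primitive root.
g = 3: 3^11 ≡ 1 — hits 1, so not a primitive root.
g = 4: 4^11 ≡ 1 — hits 1, so not a primitive root.
g = 5: 5^11 ≡ 22; 5^2 ≡ 2 — none is 1, so 5 is a primitive root.
Hence the least primitive root of 23 is 5.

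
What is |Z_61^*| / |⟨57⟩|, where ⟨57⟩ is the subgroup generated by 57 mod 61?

By Lagrange's theorem, ord_61(57) divides φ(61) = 61 − 1 = 60 = 2^2 · 3 · 5.
Divisors of 60: 1, 2, 3, 4, 5, 6, 10, 12, 15, 20, 30, 60.
Compute 57^d (mod 61) for the divisors d until we hit 1:
57^1 ≡ 57 (mod 61)
57^2 ≡ 16 (mod 61)
57^3 ≡ 58 (mod 61)
57^4 ≡ 12 (mod 61)
57^5 ≡ 13 (mod 61)
57^6 ≡ 9 (mod 61)
57^10 ≡ 47 (mod 61)
57^12 ≡ 20 (mod 61)
57^15 ≡ 1 (mod 61) ✓
Thus |⟨57⟩| = ord(57) = 15.
The index is φ(61) / ord(57) = 60 / 15 = 4.

4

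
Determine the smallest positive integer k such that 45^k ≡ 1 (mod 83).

By Lagrange's theorem, ord_83(45) divides φ(83) = 83 − 1 = 82 = 2 · 41.
Divisors of 82: 1, 2, 41, 82.
Test each divisor d:
45^1 ≡ 45 (mod 83)
45^2 ≡ 33 (mod 83)
45^41 ≡ 82 (mod 83)
45^82 ≡ 1 (mod 83) ✓
The smallest such exponent is 82, so the order of 45 is 82.

82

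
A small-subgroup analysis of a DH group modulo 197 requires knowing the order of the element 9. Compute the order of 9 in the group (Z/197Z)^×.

The order of 9 must divide φ(197) = 197 − 1 = 196 = 2^2 · 7^2.
Divisors of 196: 1, 2, 4, 7, 14, 28, 49, 98, 196.
Evaluate successive powers at the divisors of 196:
9^1 ≡ 9 (mod 197)
9^2 ≡ 81 (mod 197)
9^4 ≡ 60 (mod 197)
9^7 ≡ 6 (mod 197)
9^14 ≡ 36 (mod 197)
9^28 ≡ 114 (mod 197)
9^49 ≡ 196 (mod 197)
9^98 ≡ 1 (mod 197) ✓
So ord_197(9) = 98.

98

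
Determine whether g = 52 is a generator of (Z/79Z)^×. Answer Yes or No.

No

φ(79) = 79 − 1 = 78 = 2 · 3 · 13.
52 is a primitive root mod 79 iff 52^(φ(79)/q) ≢ 1 for every prime q | φ(79), i.e. q ∈ {2, 3, 13}.
52^39 ≡ 1 (mod 79)  [q = 2: ≡ 1 ✗]
52^26 ≡ 1 (mod 79)  [q = 3: ≡ 1 ✗]
52^6 ≡ 65 (mod 79)  [q = 13: ≢ 1 ✓]
Since 52^39 ≡ 1, the order of 52 divides 39 < 78, so 52 is not a primitive root.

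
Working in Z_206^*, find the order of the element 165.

102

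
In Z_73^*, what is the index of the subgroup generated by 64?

By Lagrange's theorem, ord_73(64) divides φ(73) = 73 − 1 = 72 = 2^3 · 3^2.
Divisors of 72: 1, 2, 3, 4, 6, 8, 9, 12, 18, 24, 36, 72.
Check 64^d mod 73 for each divisor in increasing order:
64^1 ≡ 64 (mod 73)
64^2 ≡ 8 (mod 73)
64^3 ≡ 1 (mod 73) ✓
Thus |⟨64⟩| = ord(64) = 3.
Index = |(Z/73Z)^×| / |⟨64⟩| = 72 / 3 = 24.

24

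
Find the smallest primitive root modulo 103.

φ(103) = 103 − 1 = 102 = 2 · 3 · 17.
g is a primitive root iff g^(102/q) ≢ 1 (mod 103) for each prime q ∈ {2, 3, 17}.
g = 2: 2^51 ≡ 1 — hits 1, so not a primitive root.
g = 3: 3^51 ≡ 102; 3^34 ≡ 1 — hits 1, so not a primitive root.
g = 4: 4^51 ≡ 1 — hits 1, so not a primitive root.
g = 5: 5^51 ≡ 102; 5^34 ≡ 56; 5^6 ≡ 72 — none is 1, so 5 is a primitive root.
Hence the least primitive root of 103 is 5.

5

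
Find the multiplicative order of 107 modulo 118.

Since 107 ∈ (Z/118Z)^×, its order divides φ(118) = φ(2)·φ(59) = 1·58 = 58 = 2 · 29.
Divisors of 58: 1, 2, 29, 58.
Compute 107^d (mod 118) for the divisors d until we hit 1:
107^1 ≡ 107 (mod 118)
107^2 ≡ 3 (mod 118)
107^29 ≡ 1 (mod 118) ✓
The smallest such exponent is 29, so the order of 107 is 29.

29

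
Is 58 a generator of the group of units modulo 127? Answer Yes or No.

Yes

φ(127) = 127 − 1 = 126 = 2 · 3^2 · 7.
An element g generates (Z/127Z)^× iff g^(126/q) ≢ 1 (mod 127) for each prime q ∈ {2, 3, 7}.
58^63 ≡ 126 (mod 127)  [q = 2: ≢ 1 ✓]
58^42 ≡ 19 (mod 127)  [q = 3: ≢ 1 ✓]
58^18 ≡ 64 (mod 127)  [q = 7: ≢ 1 ✓]
Every test exponent gives a nontrivial residue, hence 58 generates the full group.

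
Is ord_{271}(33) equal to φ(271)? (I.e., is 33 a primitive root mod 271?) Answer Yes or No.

φ(271) = 271 − 1 = 270 = 2 · 3^3 · 5.
It suffices to check that the order of 33 is not a proper divisor of 270: compute 33^(270/q) for q ∈ {2, 3, 5}.
33^135 ≡ 270 (mod 271)  [q = 2: ≢ 1 ✓]
33^90 ≡ 242 (mod 271)  [q = 3: ≢ 1 ✓]
33^54 ≡ 1 (mod 271)  [q = 5: ≡ 1 ✗]
33^54 ≡ 1 shows ord(33) | 54, strictly less than φ(271); not a primitive root.

No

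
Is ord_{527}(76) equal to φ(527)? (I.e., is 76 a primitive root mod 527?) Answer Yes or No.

527 = 17 · 31 is a product of two distinct odd primes, so (Z/527Z)^× ≅ (Z/17Z)^× × (Z/31Z)^× is not cyclic.
No primitive root modulo 527 exists; in particular 76 is not one.

No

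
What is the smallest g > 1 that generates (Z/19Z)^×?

φ(19) = 19 − 1 = 18 = 2 · 3^2.
g is a primitive root iff g^(18/q) ≢ 1 (mod 19) for each prime q ∈ {2, 3}.
g = 2: 2^9 ≡ 18; 2^6 ≡ 7 — none is 1, so 2 is a primitive root.
So 2 is the smallest generator of (Z/19Z)^×.

2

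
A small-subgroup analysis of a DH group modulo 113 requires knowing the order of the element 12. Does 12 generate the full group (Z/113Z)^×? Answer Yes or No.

Yes

φ(113) = 113 − 1 = 112 = 2^4 · 7.
12 is a primitive root mod 113 iff 12^(φ(113)/q) ≢ 1 for every prime q | φ(113), i.e. q ∈ {2, 7}.
12^56 ≡ 112 (mod 113)  [q = 2: ≢ 1 ✓]
12^16 ≡ 106 (mod 113)  [q = 7: ≢ 1 ✓]
All checks pass, so 12 has order 112 and is a primitive root modulo 113.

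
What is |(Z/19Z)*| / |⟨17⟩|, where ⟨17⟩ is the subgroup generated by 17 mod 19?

The order of 17 must divide φ(19) = 19 − 1 = 18 = 2 · 3^2.
Divisors of 18: 1, 2, 3, 6, 9, 18.
Evaluate successive powers at the divisors of 18:
17^1 ≡ 17
17^2 ≡ 4
17^3 ≡ 11
17^6 ≡ 7
17^9 ≡ 1
Thus |⟨17⟩| = ord(17) = 9.
[(Z/19Z)^× : ⟨17⟩] = 18/9 = 2.

2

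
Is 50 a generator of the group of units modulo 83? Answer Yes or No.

Yes

φ(83) = 83 − 1 = 82 = 2 · 41.
It suffices to check that the order of 50 is not a proper divisor of 82: compute 50^(82/q) for q ∈ {2, 41}.
50^41 ≡ 82 (mod 83)  [q = 2: ≢ 1 ✓]
50^2 ≡ 10 (mod 83)  [q = 41: ≢ 1 ✓]
None equal 1, so ord_83(50) = 82: 50 is a primitive root.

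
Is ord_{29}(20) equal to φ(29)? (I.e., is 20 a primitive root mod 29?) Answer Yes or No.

φ(29) = 29 − 1 = 28 = 2^2 · 7.
Test 20^(28/q) mod 29 for each prime factor q of 28:
20^14 ≡ 1 (mod 29)  [q = 2: ≡ 1 ✗]
20^4 ≡ 7 (mod 29)  [q = 7: ≢ 1 ✓]
The check at q = 2 fails, so 20 generates a proper subgroup.

No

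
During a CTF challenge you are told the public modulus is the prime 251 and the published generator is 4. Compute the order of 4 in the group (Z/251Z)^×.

25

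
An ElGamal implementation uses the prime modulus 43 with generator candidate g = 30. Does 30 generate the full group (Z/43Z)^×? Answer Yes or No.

Yes

φ(43) = 43 − 1 = 42 = 2 · 3 · 7.
30 is a primitive root mod 43 iff 30^(φ(43)/q) ≢ 1 for every prime q | φ(43), i.e. q ∈ {2, 3, 7}.
30^21 ≡ 42 (mod 43)  [q = 2: ≢ 1 ✓]
30^14 ≡ 6 (mod 43)  [q = 3: ≢ 1 ✓]
30^6 ≡ 16 (mod 43)  [q = 7: ≢ 1 ✓]
All checks pass, so 30 has order 42 and is a primitive root modulo 43.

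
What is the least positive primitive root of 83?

φ(83) = 83 − 1 = 82 = 2 · 41.
Test candidates g = 2, 3, … against the prime factors q ∈ {2, 41} of φ(83): g is a generator iff g^(82/q) ≢ 1 for every such q.
g = 2: 2^41 ≡ 82; 2^2 ≡ 4 — none is 1, so 2 is a primitive root.
The smallest primitive root modulo 83 is 2.

2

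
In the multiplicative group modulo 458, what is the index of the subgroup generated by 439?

2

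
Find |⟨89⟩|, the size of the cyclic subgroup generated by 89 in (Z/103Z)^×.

34

By Lagrange's theorem, ord_103(89) divides φ(103) = 103 − 1 = 102 = 2 · 3 · 17.
Divisors of 102: 1, 2, 3, 6, 17, 34, 51, 102.
Compute 89^d (mod 103) for the divisors d until we hit 1:
89^1 ≡ 89 (mod 103)
89^2 ≡ 93 (mod 103)
89^3 ≡ 37 (mod 103)
89^6 ≡ 30 (mod 103)
89^17 ≡ 102 (mod 103)
89^34 ≡ 1 (mod 103) ✓
So ord_103(89) = 34.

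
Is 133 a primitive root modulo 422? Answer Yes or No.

φ(422) = φ(2)·φ(211) = 1·210 = 210 = 2 · 3 · 5 · 7.
An element g generates (Z/422Z)^× iff g^(210/q) ≢ 1 (mod 422) for each prime q ∈ {2, 3, 5, 7}.
133^105 ≡ 421 (mod 422)  [q = 2: ≢ 1 ✓]
133^70 ≡ 225 (mod 422)  [q = 3: ≢ 1 ✓]
133^42 ≡ 399 (mod 422)  [q = 5: ≢ 1 ✓]
133^30 ≡ 269 (mod 422)  [q = 7: ≢ 1 ✓]
All checks pass, so 133 has order 210 and is a primitive root modulo 422.

Yes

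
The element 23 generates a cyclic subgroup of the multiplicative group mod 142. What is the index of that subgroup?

ord(23) | φ(142) = φ(2)·φ(71) = 1·70 = 70 = 2 · 5 · 7.
Divisors of 70: 1, 2, 5, 7, 10, 14, 35, 70.
Compute 23^d (mod 142) for the divisors d until we hit 1:
23^1 ≡ 23 (mod 142)
23^2 ≡ 103 (mod 142)
23^5 ≡ 51 (mod 142)
23^7 ≡ 141 (mod 142)
23^10 ≡ 45 (mod 142)
23^14 ≡ 1 (mod 142) ✓
So ord_142(23) = 14, hence |⟨23⟩| = 14.
The index is φ(142) / ord(23) = 70 / 14 = 5.

5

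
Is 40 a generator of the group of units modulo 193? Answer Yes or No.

φ(193) = 193 − 1 = 192 = 2^6 · 3.
40 is a primitive root mod 193 iff 40^(φ(193)/q) ≢ 1 for every prime q | φ(193), i.e. q ∈ {2, 3}.
40^96 ≡ 192 (mod 193)  [q = 2: ≢ 1 ✓]
40^64 ≡ 84 (mod 193)  [q = 3: ≢ 1 ✓]
Every test exponent gives a nontrivial residue, hence 40 generates the full group.

Yes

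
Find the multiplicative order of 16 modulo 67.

33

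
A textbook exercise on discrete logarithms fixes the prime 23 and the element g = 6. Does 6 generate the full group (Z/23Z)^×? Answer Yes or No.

φ(23) = 23 − 1 = 22 = 2 · 11.
Test 6^(22/q) mod 23 for each prime factor q of 22:
6^11 ≡ 1 (mod 23)  [q = 2: ≡ 1 ✗]
6^2 ≡ 13 (mod 23)  [q = 11: ≢ 1 ✓]
Since 6^11 ≡ 1, the order of 6 divides 11 < 22, so 6 is not a primitive root.

No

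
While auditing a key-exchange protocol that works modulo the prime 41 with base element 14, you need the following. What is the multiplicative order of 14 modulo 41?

By Lagrange's theorem, ord_41(14) divides φ(41) = 41 − 1 = 40 = 2^3 · 5.
Divisors of 40: 1, 2, 4, 5, 8, 10, 20, 40.
Compute 14^d (mod 41) for the divisors d until we hit 1:
14^1 ≡ 14 (mod 41)
14^2 ≡ 32 (mod 41)
14^4 ≡ 40 (mod 41)
14^5 ≡ 27 (mod 41)
14^8 ≡ 1 (mod 41) ✓
Therefore the multiplicative order of 14 modulo 41 is 8.

8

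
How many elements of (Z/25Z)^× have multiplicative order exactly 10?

4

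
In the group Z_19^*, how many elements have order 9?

6

φ(19) = 19 − 1 = 18 = 2 · 3^2.
In a cyclic group of order 18, there are φ(d) elements of order d for each divisor d of 18, and zero for non-divisors.
9 = 3^2 divides 18, and φ(9) = 6.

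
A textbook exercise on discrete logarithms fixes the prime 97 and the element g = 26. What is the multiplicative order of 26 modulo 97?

ord(26) | φ(97) = 97 − 1 = 96 = 2^5 · 3.
Divisors of 96: 1, 2, 3, 4, 6, 8, 12, 16, 24, 32, 48, 96.
Evaluate successive powers at the divisors of 96:
26^1 ≡ 26
26^2 ≡ 94
26^3 ≡ 19
26^4 ≡ 9
26^6 ≡ 70
26^8 ≡ 81
26^12 ≡ 50
26^16 ≡ 62
26^24 ≡ 75
26^32 ≡ 61
26^48 ≡ 96
26^96 ≡ 1
Hence ord(26) = 96.

96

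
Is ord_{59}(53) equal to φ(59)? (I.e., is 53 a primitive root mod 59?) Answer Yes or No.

No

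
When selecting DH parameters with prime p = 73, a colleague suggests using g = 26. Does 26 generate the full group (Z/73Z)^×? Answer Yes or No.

Yes

φ(73) = 73 − 1 = 72 = 2^3 · 3^2.
Test 26^(72/q) mod 73 for each prime factor q of 72:
26^36 ≡ 72 (mod 73)  [q = 2: ≢ 1 ✓]
26^24 ≡ 8 (mod 73)  [q = 3: ≢ 1 ✓]
All checks pass, so 26 has order 72 and is a primitive root modulo 73.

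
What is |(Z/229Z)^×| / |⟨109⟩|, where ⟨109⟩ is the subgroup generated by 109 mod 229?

By Lagrange's theorem, ord_229(109) divides φ(229) = 229 − 1 = 228 = 2^2 · 3 · 19.
Divisors of 228: 1, 2, 3, 4, 6, 12, 19, 38, 57, 76, 114, 228.
Evaluate successive powers at the divisors of 228:
109^1 ≡ 109 (mod 229)
109^2 ≡ 202 (mod 229)
109^3 ≡ 34 (mod 229)
109^4 ≡ 42 (mod 229)
109^6 ≡ 11 (mod 229)
109^12 ≡ 121 (mod 229)
109^19 ≡ 122 (mod 229)
109^38 ≡ 228 (mod 229)
109^57 ≡ 107 (mod 229)
109^76 ≡ 1 (mod 229) ✓
Thus |⟨109⟩| = ord(109) = 76.
Index = |(Z/229Z)^×| / |⟨109⟩| = 228 / 76 = 3.

3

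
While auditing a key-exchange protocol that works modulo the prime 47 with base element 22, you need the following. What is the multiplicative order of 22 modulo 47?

46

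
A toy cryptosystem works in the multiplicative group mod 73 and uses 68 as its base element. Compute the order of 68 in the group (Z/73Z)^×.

72

Since 68 ∈ (Z/73Z)^×, its order divides φ(73) = 73 − 1 = 72 = 2^3 · 3^2.
Divisors of 72: 1, 2, 3, 4, 6, 8, 9, 12, 18, 24, 36, 72.
Compute 68^d (mod 73) for the divisors d until we hit 1:
68^1 ≡ 68
68^2 ≡ 25
68^3 ≡ 21
68^4 ≡ 41
68^6 ≡ 3
68^8 ≡ 2
68^9 ≡ 63
68^12 ≡ 9
68^18 ≡ 27
68^24 ≡ 8
68^36 ≡ 72
68^72 ≡ 1
The smallest such exponent is 72, so the order of 68 is 72.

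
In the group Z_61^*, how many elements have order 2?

φ(61) = 61 − 1 = 60 = 2^2 · 3 · 5.
In a cyclic group of order 60, there are φ(d) elements of order d for each divisor d of 60, and zero for non-divisors.
2 | 60, and φ(2) = 2 − 1 = 1.

1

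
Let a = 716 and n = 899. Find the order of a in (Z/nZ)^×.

210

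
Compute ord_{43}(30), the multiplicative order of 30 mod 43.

By Lagrange's theorem, ord_43(30) divides φ(43) = 43 − 1 = 42 = 2 · 3 · 7.
Divisors of 42: 1, 2, 3, 6, 7, 14, 21, 42.
Evaluate successive powers at the divisors of 42:
30^1 ≡ 30
30^2 ≡ 40
30^3 ≡ 39
30^6 ≡ 16
30^7 ≡ 7
30^14 ≡ 6
30^21 ≡ 42
30^42 ≡ 1
Therefore the multiplicative order of 30 modulo 43 is 42.

42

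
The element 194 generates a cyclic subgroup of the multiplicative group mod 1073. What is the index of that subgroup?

16

The order of 194 must divide φ(1073) = φ(29·37) = (29−1)·(37−1) = 28·36 = 1008 = 2^4 · 3^2 · 7.
Divisors of 1008: 1, 2, 3, 4, 6, 7, 8, 9, 12, 14, 16, 18, 21, 24, 28, 36, 42, 48, 56, 63, 72, 84, 112, 126, 144, 168, 252, 336, 504, 1008.
Compute 194^d (mod 1073) for the divisors d until we hit 1:
194^1 ≡ 194 (mod 1073)
194^2 ≡ 81 (mod 1073)
194^3 ≡ 692 (mod 1073)
194^4 ≡ 123 (mod 1073)
194^6 ≡ 306 (mod 1073)
194^7 ≡ 349 (mod 1073)
194^8 ≡ 107 (mod 1073)
194^9 ≡ 371 (mod 1073)
194^12 ≡ 285 (mod 1073)
194^14 ≡ 552 (mod 1073)
194^16 ≡ 719 (mod 1073)
194^18 ≡ 297 (mod 1073)
194^21 ≡ 581 (mod 1073)
194^24 ≡ 750 (mod 1073)
194^28 ≡ 1045 (mod 1073)
194^36 ≡ 223 (mod 1073)
194^42 ≡ 639 (mod 1073)
194^48 ≡ 248 (mod 1073)
194^56 ≡ 784 (mod 1073)
194^63 ≡ 1 (mod 1073) ✓
Thus |⟨194⟩| = ord(194) = 63.
Index = |(Z/1073Z)^×| / |⟨194⟩| = 1008 / 63 = 16.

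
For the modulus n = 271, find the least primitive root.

6

φ(271) = 271 − 1 = 270 = 2 · 3^3 · 5.
g is a primitive root iff g^(270/q) ≢ 1 (mod 271) for each prime q ∈ {2, 3, 5}.
g = 2: 2^135 ≡ 1 — hits 1, so not a primitive root.
g = 3: 3^135 ≡ 270; 3^90 ≡ 1 — hits 1, so not a primitive root.
g = 4: 4^135 ≡ 1 — hits 1, so not a primitive root.
g = 5: 5^135 ≡ 1 — hits 1, so not a primitive root.
g = 6: 6^135 ≡ 270; 6^90 ≡ 242; 6^54 ≡ 10 — none is 1, so 6 is a primitive root.
So 6 is the smallest generator of (Z/271Z)^×.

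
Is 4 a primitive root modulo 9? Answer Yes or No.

No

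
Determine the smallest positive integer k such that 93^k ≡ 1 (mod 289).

The order of 93 must divide φ(289) = φ(17^2) = 17·(17−1) = 272 = 2^4 · 17.
Divisors of 272: 1, 2, 4, 8, 16, 17, 34, 68, 136, 272.
Test each divisor d:
93^1 ≡ 93
93^2 ≡ 268
93^4 ≡ 152
93^8 ≡ 273
93^16 ≡ 256
93^17 ≡ 110
93^34 ≡ 251
93^68 ≡ 288
93^136 ≡ 1
Hence ord(93) = 136.

136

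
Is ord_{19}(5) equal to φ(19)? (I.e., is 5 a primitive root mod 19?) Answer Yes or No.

φ(19) = 19 − 1 = 18 = 2 · 3^2.
5 is a primitive root mod 19 iff 5^(φ(19)/q) ≢ 1 for every prime q | φ(19), i.e. q ∈ {2, 3}.
5^9 ≡ 1 (mod 19)  [q = 2: ≡ 1 ✗]
5^6 ≡ 7 (mod 19)  [q = 3: ≢ 1 ✓]
Since 5^9 ≡ 1, the order of 5 divides 9 < 18, so 5 is not a primitive root.

No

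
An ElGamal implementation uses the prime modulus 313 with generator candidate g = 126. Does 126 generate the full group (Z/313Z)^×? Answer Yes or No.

φ(313) = 313 − 1 = 312 = 2^3 · 3 · 13.
Test 126^(312/q) mod 313 for each prime factor q of 312:
126^156 ≡ 312 (mod 313)  [q = 2: ≢ 1 ✓]
126^104 ≡ 98 (mod 313)  [q = 3: ≢ 1 ✓]
126^24 ≡ 280 (mod 313)  [q = 13: ≢ 1 ✓]
None equal 1, so ord_313(126) = 312: 126 is a primitive root.

Yes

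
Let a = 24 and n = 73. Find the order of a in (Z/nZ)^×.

Since 24 ∈ (Z/73Z)^×, its order divides φ(73) = 73 − 1 = 72 = 2^3 · 3^2.
Divisors of 72: 1, 2, 3, 4, 6, 8, 9, 12, 18, 24, 36, 72.
Test each divisor d:
24^1 ≡ 24 (mod 73)
24^2 ≡ 65 (mod 73)
24^3 ≡ 27 (mod 73)
24^4 ≡ 64 (mod 73)
24^6 ≡ 72 (mod 73)
24^8 ≡ 8 (mod 73)
24^9 ≡ 46 (mod 73)
24^12 ≡ 1 (mod 73) ✓
Hence ord(24) = 12.

12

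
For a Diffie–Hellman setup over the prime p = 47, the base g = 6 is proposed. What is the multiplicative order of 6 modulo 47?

ord(6) | φ(47) = 47 − 1 = 46 = 2 · 23.
Divisors of 46: 1, 2, 23, 46.
Compute 6^d (mod 47) for the divisors d until we hit 1:
6^1 ≡ 6
6^2 ≡ 36
6^23 ≡ 1
The smallest such exponent is 23, so the order of 6 is 23.

23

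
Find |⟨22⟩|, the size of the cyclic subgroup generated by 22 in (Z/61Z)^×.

The order of 22 must divide φ(61) = 61 − 1 = 60 = 2^2 · 3 · 5.
Divisors of 60: 1, 2, 3, 4, 5, 6, 10, 12, 15, 20, 30, 60.
Evaluate successive powers at the divisors of 60:
22^1 ≡ 22 (mod 61)
22^2 ≡ 57 (mod 61)
22^3 ≡ 34 (mod 61)
22^4 ≡ 16 (mod 61)
22^5 ≡ 47 (mod 61)
22^6 ≡ 58 (mod 61)
22^10 ≡ 13 (mod 61)
22^12 ≡ 9 (mod 61)
22^15 ≡ 1 (mod 61) ✓
Hence ord(22) = 15.

15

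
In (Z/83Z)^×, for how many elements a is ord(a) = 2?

φ(83) = 83 − 1 = 82 = 2 · 41.
(Z/83Z)^× is cyclic (|G| = 82); a cyclic group of order m has exactly φ(d) elements of each order d | m, and none otherwise.
2 | 82, and φ(2) = 2 − 1 = 1.

1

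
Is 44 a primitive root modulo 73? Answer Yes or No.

φ(73) = 73 − 1 = 72 = 2^3 · 3^2.
Test 44^(72/q) mod 73 for each prime factor q of 72:
44^36 ≡ 72 (mod 73)  [q = 2: ≢ 1 ✓]
44^24 ≡ 64 (mod 73)  [q = 3: ≢ 1 ✓]
All checks pass, so 44 has order 72 and is a primitive root modulo 73.

Yes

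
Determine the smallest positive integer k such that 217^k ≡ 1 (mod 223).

By Lagrange's theorem, ord_223(217) divides φ(223) = 223 − 1 = 222 = 2 · 3 · 37.
Divisors of 222: 1, 2, 3, 6, 37, 74, 111, 222.
Evaluate successive powers at the divisors of 222:
217^1 ≡ 217 (mod 223)
217^2 ≡ 36 (mod 223)
217^3 ≡ 7 (mod 223)
217^6 ≡ 49 (mod 223)
217^37 ≡ 39 (mod 223)
217^74 ≡ 183 (mod 223)
217^111 ≡ 1 (mod 223) ✓
The smallest such exponent is 111, so the order of 217 is 111.

111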